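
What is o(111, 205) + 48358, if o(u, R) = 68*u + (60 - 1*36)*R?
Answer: 60826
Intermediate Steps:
o(u, R) = 24*R + 68*u (o(u, R) = 68*u + (60 - 36)*R = 68*u + 24*R = 24*R + 68*u)
o(111, 205) + 48358 = (24*205 + 68*111) + 48358 = (4920 + 7548) + 48358 = 12468 + 48358 = 60826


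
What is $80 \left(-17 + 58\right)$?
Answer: $3280$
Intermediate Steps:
$80 \left(-17 + 58\right) = 80 \cdot 41 = 3280$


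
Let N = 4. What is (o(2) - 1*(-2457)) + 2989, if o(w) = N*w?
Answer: 5454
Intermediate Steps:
o(w) = 4*w
(o(2) - 1*(-2457)) + 2989 = (4*2 - 1*(-2457)) + 2989 = (8 + 2457) + 2989 = 2465 + 2989 = 5454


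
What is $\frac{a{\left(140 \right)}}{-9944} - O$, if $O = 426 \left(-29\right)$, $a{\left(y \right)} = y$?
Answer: $\frac{30712009}{2486} \approx 12354.0$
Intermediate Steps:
$O = -12354$
$\frac{a{\left(140 \right)}}{-9944} - O = \frac{140}{-9944} - -12354 = 140 \left(- \frac{1}{9944}\right) + 12354 = - \frac{35}{2486} + 12354 = \frac{30712009}{2486}$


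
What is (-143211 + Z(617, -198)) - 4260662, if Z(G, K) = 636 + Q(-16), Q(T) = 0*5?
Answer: -4403237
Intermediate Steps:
Q(T) = 0
Z(G, K) = 636 (Z(G, K) = 636 + 0 = 636)
(-143211 + Z(617, -198)) - 4260662 = (-143211 + 636) - 4260662 = -142575 - 4260662 = -4403237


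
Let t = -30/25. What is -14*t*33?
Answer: 2772/5 ≈ 554.40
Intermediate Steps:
t = -6/5 (t = -30*1/25 = -6/5 ≈ -1.2000)
-14*t*33 = -14*(-6/5)*33 = (84/5)*33 = 2772/5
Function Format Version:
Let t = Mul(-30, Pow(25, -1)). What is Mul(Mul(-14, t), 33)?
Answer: Rational(2772, 5) ≈ 554.40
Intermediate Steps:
t = Rational(-6, 5) (t = Mul(-30, Rational(1, 25)) = Rational(-6, 5) ≈ -1.2000)
Mul(Mul(-14, t), 33) = Mul(Mul(-14, Rational(-6, 5)), 33) = Mul(Rational(84, 5), 33) = Rational(2772, 5)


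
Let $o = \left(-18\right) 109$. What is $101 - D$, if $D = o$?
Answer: $2063$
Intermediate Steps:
$o = -1962$
$D = -1962$
$101 - D = 101 - -1962 = 101 + 1962 = 2063$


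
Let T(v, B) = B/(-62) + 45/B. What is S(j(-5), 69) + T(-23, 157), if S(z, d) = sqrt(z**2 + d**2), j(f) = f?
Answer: -21859/9734 + sqrt(4786) ≈ 66.935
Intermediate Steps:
T(v, B) = 45/B - B/62 (T(v, B) = B*(-1/62) + 45/B = -B/62 + 45/B = 45/B - B/62)
S(z, d) = sqrt(d**2 + z**2)
S(j(-5), 69) + T(-23, 157) = sqrt(69**2 + (-5)**2) + (45/157 - 1/62*157) = sqrt(4761 + 25) + (45*(1/157) - 157/62) = sqrt(4786) + (45/157 - 157/62) = sqrt(4786) - 21859/9734 = -21859/9734 + sqrt(4786)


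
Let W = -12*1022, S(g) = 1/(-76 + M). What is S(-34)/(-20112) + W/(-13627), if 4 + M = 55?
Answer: 6166352827/6851655600 ≈ 0.89998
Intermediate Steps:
M = 51 (M = -4 + 55 = 51)
S(g) = -1/25 (S(g) = 1/(-76 + 51) = 1/(-25) = -1/25)
W = -12264
S(-34)/(-20112) + W/(-13627) = -1/25/(-20112) - 12264/(-13627) = -1/25*(-1/20112) - 12264*(-1/13627) = 1/502800 + 12264/13627 = 6166352827/6851655600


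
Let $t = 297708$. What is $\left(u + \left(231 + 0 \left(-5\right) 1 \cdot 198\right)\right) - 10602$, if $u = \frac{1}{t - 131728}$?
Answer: $- \frac{1721378579}{165980} \approx -10371.0$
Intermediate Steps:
$u = \frac{1}{165980}$ ($u = \frac{1}{297708 - 131728} = \frac{1}{165980} \approx 6.0248 \cdot 10^{-6}$)
$\left(u + \left(231 + 0 \left(-5\right) 1 \cdot 198\right)\right) - 10602 = \left(\frac{1}{165980} + \left(231 + 0 \left(-5\right) 1 \cdot 198\right)\right) - 10602 = \left(\frac{1}{165980} + \left(231 + 0 \cdot 1 \cdot 198\right)\right) - 10602 = \left(\frac{1}{165980} + \left(231 + 0 \cdot 198\right)\right) - 10602 = \left(\frac{1}{165980} + \left(231 + 0\right)\right) - 10602 = \left(\frac{1}{165980} + 231\right) - 10602 = \frac{38341381}{165980} - 10602 = - \frac{1721378579}{165980}$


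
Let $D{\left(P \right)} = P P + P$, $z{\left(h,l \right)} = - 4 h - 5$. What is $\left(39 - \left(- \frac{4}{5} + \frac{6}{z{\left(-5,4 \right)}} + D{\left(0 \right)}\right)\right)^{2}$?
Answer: $\frac{38809}{25} \approx 1552.4$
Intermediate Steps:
$z{\left(h,l \right)} = -5 - 4 h$
$D{\left(P \right)} = P + P^{2}$ ($D{\left(P \right)} = P^{2} + P = P + P^{2}$)
$\left(39 - \left(- \frac{4}{5} + \frac{6}{z{\left(-5,4 \right)}} + D{\left(0 \right)}\right)\right)^{2} = \left(39 + \left(\left(- \frac{6}{-5 - -20} + \frac{4}{5}\right) - 0 \left(1 + 0\right)\right)\right)^{2} = \left(39 + \left(\left(- \frac{6}{-5 + 20} + 4 \cdot \frac{1}{5}\right) - 0 \cdot 1\right)\right)^{2} = \left(39 + \left(\left(- \frac{6}{15} + \frac{4}{5}\right) - 0\right)\right)^{2} = \left(39 + \left(\left(\left(-6\right) \frac{1}{15} + \frac{4}{5}\right) + 0\right)\right)^{2} = \left(39 + \left(\left(- \frac{2}{5} + \frac{4}{5}\right) + 0\right)\right)^{2} = \left(39 + \left(\frac{2}{5} + 0\right)\right)^{2} = \left(39 + \frac{2}{5}\right)^{2} = \left(\frac{197}{5}\right)^{2} = \frac{38809}{25}$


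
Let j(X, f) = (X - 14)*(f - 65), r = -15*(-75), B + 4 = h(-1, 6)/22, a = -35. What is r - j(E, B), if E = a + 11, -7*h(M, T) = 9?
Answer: -115440/77 ≈ -1499.2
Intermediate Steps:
h(M, T) = -9/7 (h(M, T) = -⅐*9 = -9/7)
B = -625/154 (B = -4 - 9/7/22 = -4 - 9/7*1/22 = -4 - 9/154 = -625/154 ≈ -4.0584)
E = -24 (E = -35 + 11 = -24)
r = 1125
j(X, f) = (-65 + f)*(-14 + X) (j(X, f) = (-14 + X)*(-65 + f) = (-65 + f)*(-14 + X))
r - j(E, B) = 1125 - (910 - 65*(-24) - 14*(-625/154) - 24*(-625/154)) = 1125 - (910 + 1560 + 625/11 + 7500/77) = 1125 - 1*202065/77 = 1125 - 202065/77 = -115440/77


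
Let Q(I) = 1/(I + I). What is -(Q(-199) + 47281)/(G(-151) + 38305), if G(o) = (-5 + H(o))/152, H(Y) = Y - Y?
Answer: -1430155612/1158648645 ≈ -1.2343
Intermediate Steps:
H(Y) = 0
G(o) = -5/152 (G(o) = (-5 + 0)/152 = -5*1/152 = -5/152)
Q(I) = 1/(2*I)
-(Q(-199) + 47281)/(G(-151) + 38305) = -((1/2)/(-199) + 47281)/(-5/152 + 38305) = -((1/2)*(-1/199) + 47281)/5822355/152 = -(-1/398 + 47281)*152/5822355 = -18817837*152/(398*5822355) = -1*1430155612/1158648645 = -1430155612/1158648645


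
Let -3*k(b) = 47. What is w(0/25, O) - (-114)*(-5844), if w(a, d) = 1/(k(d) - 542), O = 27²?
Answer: -1114579371/1673 ≈ -6.6622e+5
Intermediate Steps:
k(b) = -47/3 (k(b) = -⅓*47 = -47/3)
O = 729
w(a, d) = -3/1673 (w(a, d) = 1/(-47/3 - 542) = 1/(-1673/3) = -3/1673)
w(0/25, O) - (-114)*(-5844) = -3/1673 - (-114)*(-5844) = -3/1673 - 1*666216 = -3/1673 - 666216 = -1114579371/1673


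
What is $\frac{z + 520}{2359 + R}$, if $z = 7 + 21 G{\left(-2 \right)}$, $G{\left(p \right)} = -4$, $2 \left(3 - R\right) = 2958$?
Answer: $\frac{443}{883} \approx 0.5017$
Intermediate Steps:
$R = -1476$ ($R = 3 - 1479 = -1476$)
$z = -77$ ($z = 7 + 21 \left(-4\right) = 7 - 84 = -77$)
$\frac{z + 520}{2359 + R} = \frac{-77 + 520}{2359 - 1476} = \frac{443}{883}$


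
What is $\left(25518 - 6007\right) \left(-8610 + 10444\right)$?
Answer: $35783174$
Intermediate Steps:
$\left(25518 - 6007\right) \left(-8610 + 10444\right) = 19511 \cdot 1834 = 35783174$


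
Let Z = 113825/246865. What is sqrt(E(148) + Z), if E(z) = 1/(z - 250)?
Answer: sqrt(11445205194222)/5036046 ≈ 0.67177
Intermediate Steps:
Z = 22765/49373 (Z = 113825*(1/246865) = 22765/49373 ≈ 0.46108)
E(z) = 1/(-250 + z)
sqrt(E(148) + Z) = sqrt(1/(-250 + 148) + 22765/49373) = sqrt(1/(-102) + 22765/49373) = sqrt(-1/102 + 22765/49373) = sqrt(2272657/5036046) = sqrt(11445205194222)/5036046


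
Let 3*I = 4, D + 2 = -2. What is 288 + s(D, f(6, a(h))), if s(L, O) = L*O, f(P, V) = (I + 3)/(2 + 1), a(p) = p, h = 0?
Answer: 2540/9 ≈ 282.22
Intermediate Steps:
D = -4 (D = -2 - 2 = -4)
I = 4/3 (I = (⅓)*4 = 4/3 ≈ 1.3333)
f(P, V) = 13/9 (f(P, V) = (4/3 + 3)/(2 + 1) = (13/3)/3 = (13/3)*(⅓) = 13/9)
288 + s(D, f(6, a(h))) = 288 - 4*13/9 = 288 - 52/9 = 2540/9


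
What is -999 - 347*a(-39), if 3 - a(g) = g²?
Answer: 525747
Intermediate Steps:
a(g) = 3 - g²
-999 - 347*a(-39) = -999 - 347*(3 - 1*(-39)²) = -999 - 347*(3 - 1*1521) = -999 - 347*(3 - 1521) = -999 - 347*(-1518) = -999 + 526746 = 525747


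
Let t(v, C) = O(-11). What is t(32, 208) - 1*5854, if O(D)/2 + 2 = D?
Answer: -5880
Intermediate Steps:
O(D) = -4 + 2*D
t(v, C) = -26 (t(v, C) = -4 + 2*(-11) = -4 - 22 = -26)
t(32, 208) - 1*5854 = -26 - 1*5854 = -26 - 5854 = -5880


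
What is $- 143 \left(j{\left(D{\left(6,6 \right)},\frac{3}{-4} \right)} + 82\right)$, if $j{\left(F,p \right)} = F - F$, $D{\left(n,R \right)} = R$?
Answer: $-11726$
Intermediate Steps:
$j{\left(F,p \right)} = 0$
$- 143 \left(j{\left(D{\left(6,6 \right)},\frac{3}{-4} \right)} + 82\right) = - 143 \left(0 + 82\right) = \left(-143\right) 82 = -11726$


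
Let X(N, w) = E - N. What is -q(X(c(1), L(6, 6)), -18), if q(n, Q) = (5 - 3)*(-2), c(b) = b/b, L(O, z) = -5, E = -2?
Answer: 4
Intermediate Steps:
c(b) = 1
X(N, w) = -2 - N
q(n, Q) = -4 (q(n, Q) = 2*(-2) = -4)
-q(X(c(1), L(6, 6)), -18) = -1*(-4) = 4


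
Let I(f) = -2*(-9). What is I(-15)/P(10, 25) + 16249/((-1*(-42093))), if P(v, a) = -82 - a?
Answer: 980969/4503951 ≈ 0.21780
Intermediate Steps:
I(f) = 18
I(-15)/P(10, 25) + 16249/((-1*(-42093))) = 18/(-82 - 1*25) + 16249/((-1*(-42093))) = 18/(-82 - 25) + 16249/42093 = 18/(-107) + 16249*(1/42093) = 18*(-1/107) + 16249/42093 = -18/107 + 16249/42093 = 980969/4503951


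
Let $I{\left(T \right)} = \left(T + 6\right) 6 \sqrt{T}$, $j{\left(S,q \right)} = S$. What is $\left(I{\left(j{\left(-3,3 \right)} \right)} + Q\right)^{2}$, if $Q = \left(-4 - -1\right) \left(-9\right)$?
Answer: $-243 + 972 i \sqrt{3} \approx -243.0 + 1683.6 i$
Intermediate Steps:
$Q = 27$ ($Q = \left(-4 + 1\right) \left(-9\right) = \left(-3\right) \left(-9\right) = 27$)
$I{\left(T \right)} = \sqrt{T} \left(36 + 6 T\right)$ ($I{\left(T \right)} = \left(6 + T\right) 6 \sqrt{T} = \left(36 + 6 T\right) \sqrt{T} = \sqrt{T} \left(36 + 6 T\right)$)
$\left(I{\left(j{\left(-3,3 \right)} \right)} + Q\right)^{2} = \left(6 \sqrt{-3} \left(6 - 3\right) + 27\right)^{2} = \left(6 i \sqrt{3} \cdot 3 + 27\right)^{2} = \left(18 i \sqrt{3} + 27\right)^{2} = \left(27 + 18 i \sqrt{3}\right)^{2}$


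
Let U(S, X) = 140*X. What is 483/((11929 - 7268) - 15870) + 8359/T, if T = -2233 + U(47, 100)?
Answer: 88012570/131896303 ≈ 0.66729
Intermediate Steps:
T = 11767 (T = -2233 + 140*100 = -2233 + 14000 = 11767)
483/((11929 - 7268) - 15870) + 8359/T = 483/((11929 - 7268) - 15870) + 8359/11767 = 483/(4661 - 15870) + 8359*(1/11767) = 483/(-11209) + 8359/11767 = 483*(-1/11209) + 8359/11767 = -483/11209 + 8359/11767 = 88012570/131896303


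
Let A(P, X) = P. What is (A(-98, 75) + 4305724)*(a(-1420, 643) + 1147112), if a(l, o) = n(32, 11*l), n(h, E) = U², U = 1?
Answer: 4939039557738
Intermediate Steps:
n(h, E) = 1 (n(h, E) = 1² = 1)
a(l, o) = 1
(A(-98, 75) + 4305724)*(a(-1420, 643) + 1147112) = (-98 + 4305724)*(1 + 1147112) = 4305626*1147113 = 4939039557738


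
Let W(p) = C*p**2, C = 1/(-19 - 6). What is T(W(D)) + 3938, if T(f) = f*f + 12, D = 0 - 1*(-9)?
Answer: 2475311/625 ≈ 3960.5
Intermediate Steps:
D = 9 (D = 0 + 9 = 9)
C = -1/25 (C = 1/(-25) = -1/25 ≈ -0.040000)
W(p) = -p**2/25
T(f) = 12 + f**2 (T(f) = f**2 + 12 = 12 + f**2)
T(W(D)) + 3938 = (12 + (-1/25*9**2)**2) + 3938 = (12 + (-1/25*81)**2) + 3938 = (12 + (-81/25)**2) + 3938 = (12 + 6561/625) + 3938 = 14061/625 + 3938 = 2475311/625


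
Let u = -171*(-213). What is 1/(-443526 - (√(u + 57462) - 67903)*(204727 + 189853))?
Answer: 13396361107/358917673181962873898 + 98645*√93885/179458836590981436949 ≈ 3.7493e-11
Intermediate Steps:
u = 36423
1/(-443526 - (√(u + 57462) - 67903)*(204727 + 189853)) = 1/(-443526 - (√(36423 + 57462) - 67903)*(204727 + 189853)) = 1/(-443526 - (√93885 - 67903)*394580) = 1/(-443526 - (-67903 + √93885)*394580) = 1/(-443526 - (-26793165740 + 394580*√93885)) = 1/(-443526 + (26793165740 - 394580*√93885)) = 1/(26792722214 - 394580*√93885)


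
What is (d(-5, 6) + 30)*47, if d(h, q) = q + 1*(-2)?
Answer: 1598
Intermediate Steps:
d(h, q) = -2 + q (d(h, q) = q - 2 = -2 + q)
(d(-5, 6) + 30)*47 = ((-2 + 6) + 30)*47 = (4 + 30)*47 = 34*47 = 1598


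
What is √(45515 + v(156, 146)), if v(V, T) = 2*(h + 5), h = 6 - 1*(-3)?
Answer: √45543 ≈ 213.41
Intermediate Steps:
h = 9 (h = 6 + 3 = 9)
v(V, T) = 28 (v(V, T) = 2*(9 + 5) = 2*14 = 28)
√(45515 + v(156, 146)) = √(45515 + 28) = √45543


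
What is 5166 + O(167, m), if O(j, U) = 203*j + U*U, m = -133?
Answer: 56756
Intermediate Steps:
O(j, U) = U² + 203*j (O(j, U) = 203*j + U² = U² + 203*j)
5166 + O(167, m) = 5166 + ((-133)² + 203*167) = 5166 + (17689 + 33901) = 5166 + 51590 = 56756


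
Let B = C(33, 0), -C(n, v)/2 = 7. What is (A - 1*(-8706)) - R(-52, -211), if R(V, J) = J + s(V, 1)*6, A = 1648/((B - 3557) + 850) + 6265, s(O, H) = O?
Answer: 42157526/2721 ≈ 15493.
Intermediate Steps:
C(n, v) = -14 (C(n, v) = -2*7 = -14)
B = -14
A = 17045417/2721 (A = 1648/((-14 - 3557) + 850) + 6265 = 1648/(-3571 + 850) + 6265 = 1648/(-2721) + 6265 = 1648*(-1/2721) + 6265 = -1648/2721 + 6265 = 17045417/2721 ≈ 6264.4)
R(V, J) = J + 6*V (R(V, J) = J + V*6 = J + 6*V)
(A - 1*(-8706)) - R(-52, -211) = (17045417/2721 - 1*(-8706)) - (-211 + 6*(-52)) = (17045417/2721 + 8706) - (-211 - 312) = 40734443/2721 - 1*(-523) = 40734443/2721 + 523 = 42157526/2721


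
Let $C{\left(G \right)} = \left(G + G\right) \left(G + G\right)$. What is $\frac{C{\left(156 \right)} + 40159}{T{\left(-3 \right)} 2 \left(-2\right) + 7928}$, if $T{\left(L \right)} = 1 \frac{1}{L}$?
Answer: $\frac{21711}{1252} \approx 17.341$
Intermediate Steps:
$T{\left(L \right)} = \frac{1}{L}$
$C{\left(G \right)} = 4 G^{2}$ ($C{\left(G \right)} = 2 G 2 G = 4 G^{2}$)
$\frac{C{\left(156 \right)} + 40159}{T{\left(-3 \right)} 2 \left(-2\right) + 7928} = \frac{4 \cdot 156^{2} + 40159}{\frac{1}{-3} \cdot 2 \left(-2\right) + 7928} = \frac{4 \cdot 24336 + 40159}{\left(- \frac{1}{3}\right) 2 \left(-2\right) + 7928} = \frac{97344 + 40159}{\left(- \frac{2}{3}\right) \left(-2\right) + 7928} = \frac{137503}{\frac{4}{3} + 7928} = \frac{137503}{\frac{23788}{3}} = 137503 \cdot \frac{3}{23788} = \frac{21711}{1252}$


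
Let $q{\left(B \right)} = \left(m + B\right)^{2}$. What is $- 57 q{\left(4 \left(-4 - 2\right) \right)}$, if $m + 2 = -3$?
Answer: $-47937$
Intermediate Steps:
$m = -5$ ($m = -2 - 3 = -5$)
$q{\left(B \right)} = \left(-5 + B\right)^{2}$
$- 57 q{\left(4 \left(-4 - 2\right) \right)} = - 57 \left(-5 + 4 \left(-4 - 2\right)\right)^{2} = - 57 \left(-5 + 4 \left(-6\right)\right)^{2} = - 57 \left(-5 - 24\right)^{2} = - 57 \left(-29\right)^{2} = \left(-57\right) 841 = -47937$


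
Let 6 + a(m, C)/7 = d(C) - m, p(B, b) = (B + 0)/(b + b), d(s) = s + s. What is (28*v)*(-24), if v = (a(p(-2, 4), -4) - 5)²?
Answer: -6889050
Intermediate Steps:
d(s) = 2*s
p(B, b) = B/(2*b) (p(B, b) = B/((2*b)) = B*(1/(2*b)) = B/(2*b))
a(m, C) = -42 - 7*m + 14*C (a(m, C) = -42 + 7*(2*C - m) = -42 + 7*(-m + 2*C) = -42 + (-7*m + 14*C) = -42 - 7*m + 14*C)
v = 164025/16 (v = ((-42 - 7*(-2)/(2*4) + 14*(-4)) - 5)² = ((-42 - 7*(-2)/(2*4) - 56) - 5)² = ((-42 - 7*(-¼) - 56) - 5)² = ((-42 + 7/4 - 56) - 5)² = (-385/4 - 5)² = (-405/4)² = 164025/16 ≈ 10252.)
(28*v)*(-24) = (28*(164025/16))*(-24) = (1148175/4)*(-24) = -6889050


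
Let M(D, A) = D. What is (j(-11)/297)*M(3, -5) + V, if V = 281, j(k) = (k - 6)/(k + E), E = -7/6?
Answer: 676963/2409 ≈ 281.01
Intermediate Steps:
E = -7/6 (E = -7*1/6 = -7/6 ≈ -1.1667)
j(k) = (-6 + k)/(-7/6 + k) (j(k) = (k - 6)/(k - 7/6) = (-6 + k)/(-7/6 + k))
(j(-11)/297)*M(3, -5) + V = ((6*(-6 - 11)/(-7 + 6*(-11)))/297)*3 + 281 = ((6*(-17)/(-7 - 66))*(1/297))*3 + 281 = ((6*(-17)/(-73))*(1/297))*3 + 281 = ((6*(-1/73)*(-17))*(1/297))*3 + 281 = ((102/73)*(1/297))*3 + 281 = (34/7227)*3 + 281 = 34/2409 + 281 = 676963/2409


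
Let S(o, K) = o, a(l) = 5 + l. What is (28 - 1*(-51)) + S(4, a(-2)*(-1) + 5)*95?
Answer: 459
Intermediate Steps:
(28 - 1*(-51)) + S(4, a(-2)*(-1) + 5)*95 = (28 - 1*(-51)) + 4*95 = (28 + 51) + 380 = 79 + 380 = 459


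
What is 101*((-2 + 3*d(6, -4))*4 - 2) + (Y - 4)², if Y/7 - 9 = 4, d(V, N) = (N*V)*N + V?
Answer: 130183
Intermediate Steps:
d(V, N) = V + V*N² (d(V, N) = V*N² + V = V + V*N²)
Y = 91 (Y = 63 + 7*4 = 63 + 28 = 91)
101*((-2 + 3*d(6, -4))*4 - 2) + (Y - 4)² = 101*((-2 + 3*(6*(1 + (-4)²)))*4 - 2) + (91 - 4)² = 101*((-2 + 3*(6*(1 + 16)))*4 - 2) + 87² = 101*((-2 + 3*(6*17))*4 - 2) + 7569 = 101*((-2 + 3*102)*4 - 2) + 7569 = 101*((-2 + 306)*4 - 2) + 7569 = 101*(304*4 - 2) + 7569 = 101*(1216 - 2) + 7569 = 101*1214 + 7569 = 122614 + 7569 = 130183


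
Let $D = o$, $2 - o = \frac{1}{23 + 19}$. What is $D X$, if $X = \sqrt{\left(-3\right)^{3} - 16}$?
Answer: $\frac{83 i \sqrt{43}}{42} \approx 12.959 i$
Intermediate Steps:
$X = i \sqrt{43}$ ($X = \sqrt{-27 - 16} = \sqrt{-43} = i \sqrt{43} \approx 6.5574 i$)
$o = \frac{83}{42}$ ($o = 2 - \frac{1}{23 + 19} = 2 - \frac{1}{42} = \frac{83}{42} \approx 1.9762$)
$D = \frac{83}{42} \approx 1.9762$
$D X = \frac{83 i \sqrt{43}}{42}$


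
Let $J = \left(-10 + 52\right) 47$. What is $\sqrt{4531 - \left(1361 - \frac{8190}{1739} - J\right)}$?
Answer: $\frac{\sqrt{15570320834}}{1739} \approx 71.755$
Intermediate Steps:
$J = 1974$ ($J = 42 \cdot 47 = 1974$)
$\sqrt{4531 - \left(1361 - \frac{8190}{1739} - J\right)} = \sqrt{4531 - \left(-1974 + 1361 - \frac{8190}{1739}\right)} = \sqrt{4531 + \left(1974 - \left(8190 \left(- \frac{1}{1739}\right) + 1361\right)\right)} = \sqrt{4531 + \left(1974 - \left(- \frac{8190}{1739} + 1361\right)\right)} = \sqrt{4531 + \left(1974 - \frac{2358589}{1739}\right)} = \sqrt{4531 + \frac{1074197}{1739}} = \sqrt{\frac{8953606}{1739}} = \frac{\sqrt{15570320834}}{1739}$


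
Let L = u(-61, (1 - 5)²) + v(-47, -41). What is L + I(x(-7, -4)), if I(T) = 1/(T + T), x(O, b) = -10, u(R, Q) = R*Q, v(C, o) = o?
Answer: -20341/20 ≈ -1017.0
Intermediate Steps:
u(R, Q) = Q*R
I(T) = 1/(2*T)
L = -1017 (L = (1 - 5)²*(-61) - 41 = (-4)²*(-61) - 41 = 16*(-61) - 41 = -976 - 41 = -1017)
L + I(x(-7, -4)) = -1017 + (½)/(-10) = -1017 + (½)*(-⅒) = -1017 - 1/20 = -20341/20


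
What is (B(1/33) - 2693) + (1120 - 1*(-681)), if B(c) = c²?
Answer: -971387/1089 ≈ -892.00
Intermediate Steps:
(B(1/33) - 2693) + (1120 - 1*(-681)) = ((1/33)² - 2693) + (1120 - 1*(-681)) = ((1/33)² - 2693) + (1120 + 681) = (1/1089 - 2693) + 1801 = -2932676/1089 + 1801 = -971387/1089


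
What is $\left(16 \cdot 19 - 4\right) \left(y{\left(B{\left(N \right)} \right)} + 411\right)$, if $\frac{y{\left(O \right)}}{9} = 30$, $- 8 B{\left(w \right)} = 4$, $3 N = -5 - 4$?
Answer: $204300$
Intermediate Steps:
$N = -3$ ($N = \frac{-5 - 4}{3} = \frac{1}{3} \left(-9\right) = -3$)
$B{\left(w \right)} = - \frac{1}{2}$ ($B{\left(w \right)} = \left(- \frac{1}{8}\right) 4 = - \frac{1}{2}$)
$y{\left(O \right)} = 270$ ($y{\left(O \right)} = 9 \cdot 30 = 270$)
$\left(16 \cdot 19 - 4\right) \left(y{\left(B{\left(N \right)} \right)} + 411\right) = \left(16 \cdot 19 - 4\right) \left(270 + 411\right) = \left(304 - 4\right) 681 = 300 \cdot 681 = 204300$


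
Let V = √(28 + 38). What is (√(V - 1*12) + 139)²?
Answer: (139 + I*√(12 - √66))² ≈ 19317.0 + 547.31*I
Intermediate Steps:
V = √66 ≈ 8.1240
(√(V - 1*12) + 139)² = (√(√66 - 1*12) + 139)² = (√(√66 - 12) + 139)² = (√(-12 + √66) + 139)² = (139 + √(-12 + √66))²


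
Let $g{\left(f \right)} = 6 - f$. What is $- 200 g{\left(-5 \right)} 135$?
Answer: $-297000$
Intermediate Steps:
$- 200 g{\left(-5 \right)} 135 = - 200 \left(6 - -5\right) 135 = - 200 \left(6 + 5\right) 135 = \left(-200\right) 11 \cdot 135 = \left(-2200\right) 135 = -297000$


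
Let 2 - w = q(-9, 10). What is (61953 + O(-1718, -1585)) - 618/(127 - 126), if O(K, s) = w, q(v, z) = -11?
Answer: 61348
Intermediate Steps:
w = 13 (w = 2 - 1*(-11) = 2 + 11 = 13)
O(K, s) = 13
(61953 + O(-1718, -1585)) - 618/(127 - 126) = (61953 + 13) - 618/(127 - 126) = 61966 - 618/1 = 61966 - 618*1 = 61966 - 618 = 61348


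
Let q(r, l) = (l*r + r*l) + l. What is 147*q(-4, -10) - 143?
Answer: 10147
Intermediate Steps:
q(r, l) = l + 2*l*r (q(r, l) = (l*r + l*r) + l = 2*l*r + l = l + 2*l*r)
147*q(-4, -10) - 143 = 147*(-10*(1 + 2*(-4))) - 143 = 147*(-10*(1 - 8)) - 143 = 147*(-10*(-7)) - 143 = 147*70 - 143 = 10290 - 143 = 10147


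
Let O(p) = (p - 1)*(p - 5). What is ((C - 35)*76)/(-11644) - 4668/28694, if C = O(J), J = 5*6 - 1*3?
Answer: -153176715/41764117 ≈ -3.6677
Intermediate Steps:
J = 27 (J = 30 - 3 = 27)
O(p) = (-1 + p)*(-5 + p)
C = 572 (C = 5 + 27**2 - 6*27 = 5 + 729 - 162 = 572)
((C - 35)*76)/(-11644) - 4668/28694 = ((572 - 35)*76)/(-11644) - 4668/28694 = (537*76)*(-1/11644) - 4668*1/28694 = 40812*(-1/11644) - 2334/14347 = -10203/2911 - 2334/14347 = -153176715/41764117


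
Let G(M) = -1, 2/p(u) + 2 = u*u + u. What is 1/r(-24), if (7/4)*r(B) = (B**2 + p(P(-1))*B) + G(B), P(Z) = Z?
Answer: 7/2396 ≈ 0.0029215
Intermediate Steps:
p(u) = 2/(-2 + u + u**2) (p(u) = 2/(-2 + (u*u + u)) = 2/(-2 + (u**2 + u)) = 2/(-2 + (u + u**2)) = 2/(-2 + u + u**2))
r(B) = -4/7 - 4*B/7 + 4*B**2/7 (r(B) = 4*((B**2 + (2/(-2 - 1 + (-1)**2))*B) - 1)/7 = 4*((B**2 + (2/(-2 - 1 + 1))*B) - 1)/7 = 4*((B**2 + (2/(-2))*B) - 1)/7 = 4*((B**2 + (2*(-1/2))*B) - 1)/7 = 4*((B**2 - B) - 1)/7 = 4*(-1 + B**2 - B)/7 = -4/7 - 4*B/7 + 4*B**2/7)
1/r(-24) = 1/(-4/7 - 4/7*(-24) + (4/7)*(-24)**2) = 1/(-4/7 + 96/7 + (4/7)*576) = 1/(-4/7 + 96/7 + 2304/7) = 1/(2396/7) = 7/2396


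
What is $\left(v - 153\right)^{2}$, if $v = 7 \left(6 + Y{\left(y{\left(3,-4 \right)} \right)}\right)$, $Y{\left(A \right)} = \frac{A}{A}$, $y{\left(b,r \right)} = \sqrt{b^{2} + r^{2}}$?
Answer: $10816$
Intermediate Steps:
$Y{\left(A \right)} = 1$
$v = 49$ ($v = 7 \left(6 + 1\right) = 7 \cdot 7 = 49$)
$\left(v - 153\right)^{2} = \left(49 - 153\right)^{2} = \left(-104\right)^{2} = 10816$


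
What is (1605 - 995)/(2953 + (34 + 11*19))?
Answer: 305/1598 ≈ 0.19086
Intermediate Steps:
(1605 - 995)/(2953 + (34 + 11*19)) = 610/(2953 + (34 + 209)) = 610/(2953 + 243) = 610/3196 = 610*(1/3196) = 305/1598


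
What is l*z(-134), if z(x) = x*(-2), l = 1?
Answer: 268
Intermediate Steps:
z(x) = -2*x
l*z(-134) = 1*(-2*(-134)) = 1*268 = 268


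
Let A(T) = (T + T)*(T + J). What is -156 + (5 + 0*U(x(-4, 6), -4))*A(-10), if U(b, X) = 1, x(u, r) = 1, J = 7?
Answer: 144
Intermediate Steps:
A(T) = 2*T*(7 + T) (A(T) = (T + T)*(T + 7) = (2*T)*(7 + T) = 2*T*(7 + T))
-156 + (5 + 0*U(x(-4, 6), -4))*A(-10) = -156 + (5 + 0*1)*(2*(-10)*(7 - 10)) = -156 + (5 + 0)*(2*(-10)*(-3)) = -156 + 5*60 = -156 + 300 = 144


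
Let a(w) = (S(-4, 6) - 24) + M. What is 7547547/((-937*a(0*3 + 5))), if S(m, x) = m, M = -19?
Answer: 7547547/44039 ≈ 171.38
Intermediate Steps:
a(w) = -47 (a(w) = (-4 - 24) - 19 = -28 - 19 = -47)
7547547/((-937*a(0*3 + 5))) = 7547547/((-937*(-47))) = 7547547/44039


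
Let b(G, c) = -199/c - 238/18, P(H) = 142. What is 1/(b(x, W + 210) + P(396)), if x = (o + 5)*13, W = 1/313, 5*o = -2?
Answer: 591579/75621646 ≈ 0.0078229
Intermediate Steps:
o = -⅖ (o = (⅕)*(-2) = -⅖ ≈ -0.40000)
W = 1/313 ≈ 0.0031949
x = 299/5 (x = (-⅖ + 5)*13 = (23/5)*13 = 299/5 ≈ 59.800)
b(G, c) = -119/9 - 199/c (b(G, c) = -199/c - 238*1/18 = -199/c - 119/9 = -119/9 - 199/c)
1/(b(x, W + 210) + P(396)) = 1/((-119/9 - 199/(1/313 + 210)) + 142) = 1/((-119/9 - 199/65731/313) + 142) = 1/((-119/9 - 199*313/65731) + 142) = 1/((-119/9 - 62287/65731) + 142) = 1/(-8382572/591579 + 142) = 1/(75621646/591579) = 591579/75621646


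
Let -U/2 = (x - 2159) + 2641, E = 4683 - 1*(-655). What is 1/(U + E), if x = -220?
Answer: 1/4814 ≈ 0.00020773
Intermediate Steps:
E = 5338 (E = 4683 + 655 = 5338)
U = -524 (U = -2*((-220 - 2159) + 2641) = -2*(-2379 + 2641) = -2*262 = -524)
1/(U + E) = 1/(-524 + 5338) = 1/4814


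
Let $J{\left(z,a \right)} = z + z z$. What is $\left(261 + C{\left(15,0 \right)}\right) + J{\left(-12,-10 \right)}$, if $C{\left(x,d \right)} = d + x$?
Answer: $408$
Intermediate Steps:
$J{\left(z,a \right)} = z + z^{2}$
$\left(261 + C{\left(15,0 \right)}\right) + J{\left(-12,-10 \right)} = \left(261 + \left(0 + 15\right)\right) - 12 \left(1 - 12\right) = \left(261 + 15\right) - -132 = 276 + 132 = 408$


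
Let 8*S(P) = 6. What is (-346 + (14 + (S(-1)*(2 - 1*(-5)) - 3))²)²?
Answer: 1718721/256 ≈ 6713.8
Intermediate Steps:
S(P) = ¾ (S(P) = (⅛)*6 = ¾)
(-346 + (14 + (S(-1)*(2 - 1*(-5)) - 3))²)² = (-346 + (14 + (3*(2 - 1*(-5))/4 - 3))²)² = (-346 + (14 + (3*(2 + 5)/4 - 3))²)² = (-346 + (14 + ((¾)*7 - 3))²)² = (-346 + (14 + (21/4 - 3))²)² = (-346 + (14 + 9/4)²)² = (-346 + (65/4)²)² = (-346 + 4225/16)² = (-1311/16)² = 1718721/256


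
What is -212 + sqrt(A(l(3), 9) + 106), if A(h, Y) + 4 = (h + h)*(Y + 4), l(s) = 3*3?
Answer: -212 + 4*sqrt(21) ≈ -193.67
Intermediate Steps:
l(s) = 9
A(h, Y) = -4 + 2*h*(4 + Y) (A(h, Y) = -4 + (h + h)*(Y + 4) = -4 + (2*h)*(4 + Y) = -4 + 2*h*(4 + Y))
-212 + sqrt(A(l(3), 9) + 106) = -212 + sqrt((-4 + 8*9 + 2*9*9) + 106) = -212 + sqrt((-4 + 72 + 162) + 106) = -212 + sqrt(230 + 106) = -212 + sqrt(336) = -212 + 4*sqrt(21)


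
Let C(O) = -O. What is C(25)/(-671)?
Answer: 25/671 ≈ 0.037258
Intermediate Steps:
C(25)/(-671) = -1*25/(-671) = -25*(-1/671) = 25/671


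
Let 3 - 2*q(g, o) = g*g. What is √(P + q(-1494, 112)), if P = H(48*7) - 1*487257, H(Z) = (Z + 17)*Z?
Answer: I*√5938662/2 ≈ 1218.5*I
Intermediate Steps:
q(g, o) = 3/2 - g²/2 (q(g, o) = 3/2 - g*g/2 = 3/2 - g²/2)
H(Z) = Z*(17 + Z) (H(Z) = (17 + Z)*Z = Z*(17 + Z))
P = -368649 (P = (48*7)*(17 + 48*7) - 1*487257 = 336*(17 + 336) - 487257 = 336*353 - 487257 = 118608 - 487257 = -368649)
√(P + q(-1494, 112)) = √(-368649 + (3/2 - ½*(-1494)²)) = √(-368649 + (3/2 - ½*2232036)) = √(-368649 + (3/2 - 1116018)) = √(-368649 - 2232033/2) = √(-2969331/2) = I*√5938662/2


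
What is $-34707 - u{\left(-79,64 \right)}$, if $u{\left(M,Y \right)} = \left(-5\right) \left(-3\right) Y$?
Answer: $-35667$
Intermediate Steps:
$u{\left(M,Y \right)} = 15 Y$
$-34707 - u{\left(-79,64 \right)} = -34707 - 15 \cdot 64 = -34707 - 960 = -35667$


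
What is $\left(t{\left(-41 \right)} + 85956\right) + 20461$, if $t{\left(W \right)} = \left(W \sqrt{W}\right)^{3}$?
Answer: $106417 + 2825761 i \sqrt{41} \approx 1.0642 \cdot 10^{5} + 1.8094 \cdot 10^{7} i$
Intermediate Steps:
$t{\left(W \right)} = W^{\frac{9}{2}}$ ($t{\left(W \right)} = \left(W^{\frac{3}{2}}\right)^{3} = W^{\frac{9}{2}}$)
$\left(t{\left(-41 \right)} + 85956\right) + 20461 = \left(\left(-41\right)^{\frac{9}{2}} + 85956\right) + 20461 = \left(2825761 i \sqrt{41} + 85956\right) + 20461 = \left(85956 + 2825761 i \sqrt{41}\right) + 20461 = 106417 + 2825761 i \sqrt{41}$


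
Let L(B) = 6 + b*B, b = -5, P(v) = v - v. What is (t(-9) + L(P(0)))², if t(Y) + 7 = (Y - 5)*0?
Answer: 1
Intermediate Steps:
P(v) = 0
L(B) = 6 - 5*B
t(Y) = -7 (t(Y) = -7 + (Y - 5)*0 = -7 + (-5 + Y)*0 = -7 + 0 = -7)
(t(-9) + L(P(0)))² = (-7 + (6 - 5*0))² = (-7 + (6 + 0))² = (-7 + 6)² = (-1)² = 1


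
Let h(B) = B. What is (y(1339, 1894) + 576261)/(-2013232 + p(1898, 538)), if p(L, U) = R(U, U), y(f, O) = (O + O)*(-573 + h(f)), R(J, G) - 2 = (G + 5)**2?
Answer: -3477869/1718381 ≈ -2.0239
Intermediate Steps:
R(J, G) = 2 + (5 + G)**2 (R(J, G) = 2 + (G + 5)**2 = 2 + (5 + G)**2)
y(f, O) = 2*O*(-573 + f) (y(f, O) = (O + O)*(-573 + f) = (2*O)*(-573 + f) = 2*O*(-573 + f))
p(L, U) = 2 + (5 + U)**2
(y(1339, 1894) + 576261)/(-2013232 + p(1898, 538)) = (2*1894*(-573 + 1339) + 576261)/(-2013232 + (2 + (5 + 538)**2)) = (2*1894*766 + 576261)/(-2013232 + (2 + 543**2)) = (2901608 + 576261)/(-2013232 + (2 + 294849)) = 3477869/(-2013232 + 294851) = 3477869/(-1718381) = 3477869*(-1/1718381) = -3477869/1718381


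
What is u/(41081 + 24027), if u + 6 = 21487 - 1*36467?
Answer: -7493/32554 ≈ -0.23017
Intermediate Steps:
u = -14986 (u = -6 + (21487 - 1*36467) = -6 + (21487 - 36467) = -6 - 14980 = -14986)
u/(41081 + 24027) = -14986/(41081 + 24027) = -14986/65108 = -14986*1/65108 = -7493/32554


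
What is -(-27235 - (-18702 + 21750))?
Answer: 30283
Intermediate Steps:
-(-27235 - (-18702 + 21750)) = -(-27235 - 1*3048) = -(-27235 - 3048) = -1*(-30283) = 30283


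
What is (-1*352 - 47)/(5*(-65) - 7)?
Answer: 399/332 ≈ 1.2018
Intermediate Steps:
(-1*352 - 47)/(5*(-65) - 7) = (-352 - 47)/(-325 - 7) = -399/(-332) = -399*(-1/332) = 399/332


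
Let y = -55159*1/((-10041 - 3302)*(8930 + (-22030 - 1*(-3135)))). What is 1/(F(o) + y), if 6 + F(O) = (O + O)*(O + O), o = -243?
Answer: 132962995/31404529733891 ≈ 4.2339e-6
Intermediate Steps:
F(O) = -6 + 4*O² (F(O) = -6 + (O + O)*(O + O) = -6 + (2*O)*(2*O) = -6 + 4*O²)
y = -55159/132962995 (y = -55159*(-1/(13343*(8930 + (-22030 + 3135)))) = -55159*(-1/(13343*(8930 - 18895))) = -55159/((-13343*(-9965))) = -55159/132962995 ≈ -0.00041484)
1/(F(o) + y) = 1/((-6 + 4*(-243)²) - 55159/132962995) = 1/((-6 + 4*59049) - 55159/132962995) = 1/((-6 + 236196) - 55159/132962995) = 1/(236190 - 55159/132962995) = 1/(31404529733891/132962995) = 132962995/31404529733891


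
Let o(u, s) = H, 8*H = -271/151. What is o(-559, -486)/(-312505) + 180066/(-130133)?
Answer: -67975967332597/49125993503320 ≈ -1.3837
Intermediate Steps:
H = -271/1208 (H = (-271/151)/8 = (-271*1/151)/8 = (⅛)*(-271/151) = -271/1208 ≈ -0.22434)
o(u, s) = -271/1208
o(-559, -486)/(-312505) + 180066/(-130133) = -271/1208/(-312505) + 180066/(-130133) = -271/1208*(-1/312505) + 180066*(-1/130133) = 271/377506040 - 180066/130133 = -67975967332597/49125993503320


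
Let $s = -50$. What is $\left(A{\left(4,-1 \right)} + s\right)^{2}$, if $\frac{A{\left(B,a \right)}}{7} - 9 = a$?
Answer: $36$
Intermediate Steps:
$A{\left(B,a \right)} = 63 + 7 a$
$\left(A{\left(4,-1 \right)} + s\right)^{2} = \left(\left(63 + 7 \left(-1\right)\right) - 50\right)^{2} = \left(\left(63 - 7\right) - 50\right)^{2} = \left(56 - 50\right)^{2} = 6^{2} = 36$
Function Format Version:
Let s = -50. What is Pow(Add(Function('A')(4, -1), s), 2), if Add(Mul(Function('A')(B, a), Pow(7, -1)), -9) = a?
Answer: 36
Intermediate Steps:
Function('A')(B, a) = Add(63, Mul(7, a))
Pow(Add(Function('A')(4, -1), s), 2) = Pow(Add(Add(63, Mul(7, -1)), -50), 2) = Pow(Add(Add(63, -7), -50), 2) = Pow(Add(56, -50), 2) = Pow(6, 2) = 36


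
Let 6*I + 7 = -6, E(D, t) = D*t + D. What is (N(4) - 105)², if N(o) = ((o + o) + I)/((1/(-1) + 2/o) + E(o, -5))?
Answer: 108784900/9801 ≈ 11099.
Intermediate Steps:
E(D, t) = D + D*t
I = -13/6 (I = -7/6 + (⅙)*(-6) = -7/6 - 1 = -13/6 ≈ -2.1667)
N(o) = (-13/6 + 2*o)/(-1 - 4*o + 2/o) (N(o) = ((o + o) - 13/6)/((1/(-1) + 2/o) + o*(1 - 5)) = (2*o - 13/6)/((1*(-1) + 2/o) + o*(-4)) = (-13/6 + 2*o)/((-1 + 2/o) - 4*o) = (-13/6 + 2*o)/(-1 - 4*o + 2/o))
(N(4) - 105)² = ((⅙)*4*(-13 + 12*4)/(2 - 1*4 - 4*4²) - 105)² = ((⅙)*4*(-13 + 48)/(2 - 4 - 4*16) - 105)² = ((⅙)*4*35/(2 - 4 - 64) - 105)² = ((⅙)*4*35/(-66) - 105)² = ((⅙)*4*(-1/66)*35 - 105)² = (-35/99 - 105)² = (-10430/99)² = 108784900/9801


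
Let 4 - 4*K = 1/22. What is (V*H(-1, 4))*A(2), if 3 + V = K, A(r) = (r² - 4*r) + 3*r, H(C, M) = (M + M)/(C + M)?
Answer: -118/11 ≈ -10.727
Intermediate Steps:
H(C, M) = 2*M/(C + M) (H(C, M) = (2*M)/(C + M) = 2*M/(C + M))
A(r) = r² - r
K = 87/88 (K = 1 - ¼/22 = 1 - ¼*1/22 = 1 - 1/88 = 87/88 ≈ 0.98864)
V = -177/88 (V = -3 + 87/88 = -177/88 ≈ -2.0114)
(V*H(-1, 4))*A(2) = (-177*4/(44*(-1 + 4)))*(2*(-1 + 2)) = (-177*4/(44*3))*(2*1) = -177*4/(44*3)*2 = -177/88*8/3*2 = -59/11*2 = -118/11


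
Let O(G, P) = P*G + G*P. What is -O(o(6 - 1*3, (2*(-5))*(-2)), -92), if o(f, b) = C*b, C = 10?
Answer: 36800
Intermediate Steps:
o(f, b) = 10*b
O(G, P) = 2*G*P (O(G, P) = G*P + G*P = 2*G*P)
-O(o(6 - 1*3, (2*(-5))*(-2)), -92) = -2*10*((2*(-5))*(-2))*(-92) = -2*10*(-10*(-2))*(-92) = -2*10*20*(-92) = -2*200*(-92) = -1*(-36800) = 36800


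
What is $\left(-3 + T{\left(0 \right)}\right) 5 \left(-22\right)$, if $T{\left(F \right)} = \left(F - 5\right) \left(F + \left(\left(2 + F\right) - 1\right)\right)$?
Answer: $880$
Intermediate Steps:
$T{\left(F \right)} = \left(1 + 2 F\right) \left(-5 + F\right)$ ($T{\left(F \right)} = \left(-5 + F\right) \left(F + \left(1 + F\right)\right) = \left(-5 + F\right) \left(1 + 2 F\right) = \left(1 + 2 F\right) \left(-5 + F\right)$)
$\left(-3 + T{\left(0 \right)}\right) 5 \left(-22\right) = \left(-3 - \left(5 - 2 \cdot 0^{2}\right)\right) 5 \left(-22\right) = \left(-3 + \left(-5 + 0 + 2 \cdot 0\right)\right) 5 \left(-22\right) = \left(-3 + \left(-5 + 0 + 0\right)\right) 5 \left(-22\right) = \left(-3 - 5\right) 5 \left(-22\right) = \left(-8\right) 5 \left(-22\right) = \left(-40\right) \left(-22\right) = 880$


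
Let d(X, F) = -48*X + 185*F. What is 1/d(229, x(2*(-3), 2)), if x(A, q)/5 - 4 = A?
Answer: -1/12842 ≈ -7.7870e-5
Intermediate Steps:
x(A, q) = 20 + 5*A
1/d(229, x(2*(-3), 2)) = 1/(-48*229 + 185*(20 + 5*(2*(-3)))) = 1/(-10992 + 185*(20 + 5*(-6))) = 1/(-10992 + 185*(20 - 30)) = 1/(-10992 + 185*(-10)) = 1/(-10992 - 1850) = 1/(-12842) = -1/12842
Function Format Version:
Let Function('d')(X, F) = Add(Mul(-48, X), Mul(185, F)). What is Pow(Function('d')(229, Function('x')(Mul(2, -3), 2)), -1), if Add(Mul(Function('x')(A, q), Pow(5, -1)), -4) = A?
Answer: Rational(-1, 12842) ≈ -7.7870e-5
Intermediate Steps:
Function('x')(A, q) = Add(20, Mul(5, A))
Pow(Function('d')(229, Function('x')(Mul(2, -3), 2)), -1) = Pow(Add(Mul(-48, 229), Mul(185, Add(20, Mul(5, Mul(2, -3))))), -1) = Pow(Add(-10992, Mul(185, Add(20, Mul(5, -6)))), -1) = Pow(Add(-10992, Mul(185, Add(20, -30))), -1) = Pow(Add(-10992, Mul(185, -10)), -1) = Pow(Add(-10992, -1850), -1) = Pow(-12842, -1) = Rational(-1, 12842)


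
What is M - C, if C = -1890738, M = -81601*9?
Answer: 1156329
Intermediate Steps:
M = -734409
M - C = -734409 - 1*(-1890738) = -734409 + 1890738 = 1156329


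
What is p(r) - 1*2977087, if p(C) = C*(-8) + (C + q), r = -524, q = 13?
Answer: -2973406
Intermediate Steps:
p(C) = 13 - 7*C (p(C) = C*(-8) + (C + 13) = -8*C + (13 + C) = 13 - 7*C)
p(r) - 1*2977087 = (13 - 7*(-524)) - 1*2977087 = (13 + 3668) - 2977087 = 3681 - 2977087 = -2973406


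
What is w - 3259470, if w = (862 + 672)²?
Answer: -906314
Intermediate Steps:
w = 2353156 (w = 1534² = 2353156)
w - 3259470 = 2353156 - 3259470 = -906314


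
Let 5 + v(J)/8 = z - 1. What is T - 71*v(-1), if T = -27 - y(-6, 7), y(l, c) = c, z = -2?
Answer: 4510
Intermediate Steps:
v(J) = -64 (v(J) = -40 + 8*(-2 - 1) = -40 + 8*(-3) = -40 - 24 = -64)
T = -34 (T = -27 - 1*7 = -27 - 7 = -34)
T - 71*v(-1) = -34 - 71*(-64) = -34 + 4544 = 4510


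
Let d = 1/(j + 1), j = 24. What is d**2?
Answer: 1/625 ≈ 0.0016000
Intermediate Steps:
d = 1/25 (d = 1/(24 + 1) = 1/25 ≈ 0.040000)
d**2 = (1/25)**2 = 1/625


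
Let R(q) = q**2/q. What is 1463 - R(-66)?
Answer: 1529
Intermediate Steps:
R(q) = q
1463 - R(-66) = 1463 - 1*(-66) = 1463 + 66 = 1529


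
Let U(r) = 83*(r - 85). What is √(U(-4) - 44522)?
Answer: 11*I*√429 ≈ 227.84*I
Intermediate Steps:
U(r) = -7055 + 83*r (U(r) = 83*(-85 + r) = -7055 + 83*r)
√(U(-4) - 44522) = √((-7055 + 83*(-4)) - 44522) = √((-7055 - 332) - 44522) = √(-7387 - 44522) = √(-51909) = 11*I*√429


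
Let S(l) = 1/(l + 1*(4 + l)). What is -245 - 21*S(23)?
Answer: -12271/50 ≈ -245.42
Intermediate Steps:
S(l) = 1/(4 + 2*l) (S(l) = 1/(l + (4 + l)) = 1/(4 + 2*l))
-245 - 21*S(23) = -245 - 21/(2*(2 + 23)) = -245 - 21/(2*25) = -245 - 21*1/50 = -245 - 21/50 = -12271/50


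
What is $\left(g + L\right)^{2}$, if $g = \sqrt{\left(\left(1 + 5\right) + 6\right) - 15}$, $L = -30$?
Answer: $\left(30 - i \sqrt{3}\right)^{2} \approx 897.0 - 103.92 i$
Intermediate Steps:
$g = i \sqrt{3}$ ($g = \sqrt{\left(6 + 6\right) - 15} = \sqrt{12 - 15} = \sqrt{-3} = i \sqrt{3} \approx 1.732 i$)
$\left(g + L\right)^{2} = \left(i \sqrt{3} - 30\right)^{2} = \left(-30 + i \sqrt{3}\right)^{2}$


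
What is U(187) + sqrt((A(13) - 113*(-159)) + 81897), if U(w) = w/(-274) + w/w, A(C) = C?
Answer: 87/274 + sqrt(99877) ≈ 316.35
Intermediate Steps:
U(w) = 1 - w/274 (U(w) = w*(-1/274) + 1 = -w/274 + 1 = 1 - w/274)
U(187) + sqrt((A(13) - 113*(-159)) + 81897) = (1 - 1/274*187) + sqrt((13 - 113*(-159)) + 81897) = (1 - 187/274) + sqrt((13 + 17967) + 81897) = 87/274 + sqrt(17980 + 81897) = 87/274 + sqrt(99877)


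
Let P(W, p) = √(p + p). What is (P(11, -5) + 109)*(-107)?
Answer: -11663 - 107*I*√10 ≈ -11663.0 - 338.36*I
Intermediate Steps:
P(W, p) = √2*√p (P(W, p) = √(2*p) = √2*√p)
(P(11, -5) + 109)*(-107) = (√2*√(-5) + 109)*(-107) = (√2*(I*√5) + 109)*(-107) = (I*√10 + 109)*(-107) = (109 + I*√10)*(-107) = -11663 - 107*I*√10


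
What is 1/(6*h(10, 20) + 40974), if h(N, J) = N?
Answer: 1/41034 ≈ 2.4370e-5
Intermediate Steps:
1/(6*h(10, 20) + 40974) = 1/(6*10 + 40974) = 1/(60 + 40974) = 1/41034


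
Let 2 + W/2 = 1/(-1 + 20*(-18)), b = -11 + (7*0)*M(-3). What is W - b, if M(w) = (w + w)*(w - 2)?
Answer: 2525/361 ≈ 6.9945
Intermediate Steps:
M(w) = 2*w*(-2 + w) (M(w) = (2*w)*(-2 + w) = 2*w*(-2 + w))
b = -11 (b = -11 + (7*0)*(2*(-3)*(-2 - 3)) = -11 + 0*(2*(-3)*(-5)) = -11 + 0*30 = -11 + 0 = -11)
W = -1446/361 (W = -4 + 2/(-1 + 20*(-18)) = -4 + 2/(-1 - 360) = -4 + 2/(-361) = -4 + 2*(-1/361) = -4 - 2/361 = -1446/361 ≈ -4.0055)
W - b = -1446/361 - 1*(-11) = -1446/361 + 11 = 2525/361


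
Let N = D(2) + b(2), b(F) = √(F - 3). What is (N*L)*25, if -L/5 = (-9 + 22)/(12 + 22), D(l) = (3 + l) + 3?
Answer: -6500/17 - 1625*I/34 ≈ -382.35 - 47.794*I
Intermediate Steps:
b(F) = √(-3 + F)
D(l) = 6 + l
N = 8 + I (N = (6 + 2) + √(-3 + 2) = 8 + √(-1) = 8 + I ≈ 8.0 + 1.0*I)
L = -65/34 (L = -5*(-9 + 22)/(12 + 22) = -65/34 ≈ -1.9118)
(N*L)*25 = ((8 + I)*(-65/34))*25 = (-260/17 - 65*I/34)*25 = -6500/17 - 1625*I/34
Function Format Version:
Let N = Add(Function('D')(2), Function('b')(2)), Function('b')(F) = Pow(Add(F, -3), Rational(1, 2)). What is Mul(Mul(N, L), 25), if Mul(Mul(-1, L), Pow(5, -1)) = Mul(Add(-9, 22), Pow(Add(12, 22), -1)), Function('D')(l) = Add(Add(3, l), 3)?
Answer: Add(Rational(-6500, 17), Mul(Rational(-1625, 34), I)) ≈ Add(-382.35, Mul(-47.794, I))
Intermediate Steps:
Function('b')(F) = Pow(Add(-3, F), Rational(1, 2))
Function('D')(l) = Add(6, l)
N = Add(8, I) (N = Add(Add(6, 2), Pow(Add(-3, 2), Rational(1, 2))) = Add(8, Pow(-1, Rational(1, 2))) = Add(8, I) ≈ Add(8.0000, Mul(1.0000, I)))
L = Rational(-65, 34) (L = Mul(-5, Mul(Add(-9, 22), Pow(Add(12, 22), -1))) = Mul(-5, Mul(13, Pow(34, -1))) = Mul(-5, Mul(13, Rational(1, 34))) = Mul(-5, Rational(13, 34)) = Rational(-65, 34) ≈ -1.9118)
Mul(Mul(N, L), 25) = Mul(Mul(Add(8, I), Rational(-65, 34)), 25) = Mul(Add(Rational(-260, 17), Mul(Rational(-65, 34), I)), 25) = Add(Rational(-6500, 17), Mul(Rational(-1625, 34), I))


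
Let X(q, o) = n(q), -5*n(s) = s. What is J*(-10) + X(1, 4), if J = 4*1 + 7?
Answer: -551/5 ≈ -110.20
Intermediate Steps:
n(s) = -s/5
J = 11 (J = 4 + 7 = 11)
X(q, o) = -q/5
J*(-10) + X(1, 4) = 11*(-10) - ⅕*1 = -110 - ⅕ = -551/5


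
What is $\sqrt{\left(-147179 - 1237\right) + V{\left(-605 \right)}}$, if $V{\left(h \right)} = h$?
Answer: $i \sqrt{149021} \approx 386.03 i$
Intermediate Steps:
$\sqrt{\left(-147179 - 1237\right) + V{\left(-605 \right)}} = \sqrt{\left(-147179 - 1237\right) - 605} = \sqrt{-148416 - 605} = \sqrt{-149021} = i \sqrt{149021}$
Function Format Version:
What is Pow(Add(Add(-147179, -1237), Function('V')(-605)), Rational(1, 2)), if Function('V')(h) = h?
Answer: Mul(I, Pow(149021, Rational(1, 2))) ≈ Mul(386.03, I)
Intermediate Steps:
Pow(Add(Add(-147179, -1237), Function('V')(-605)), Rational(1, 2)) = Pow(Add(Add(-147179, -1237), -605), Rational(1, 2)) = Pow(Add(-148416, -605), Rational(1, 2)) = Pow(-149021, Rational(1, 2)) = Mul(I, Pow(149021, Rational(1, 2)))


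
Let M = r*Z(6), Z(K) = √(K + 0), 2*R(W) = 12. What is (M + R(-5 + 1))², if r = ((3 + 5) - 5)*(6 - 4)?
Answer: 252 + 72*√6 ≈ 428.36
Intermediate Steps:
R(W) = 6 (R(W) = (½)*12 = 6)
r = 6 (r = (8 - 5)*2 = 3*2 = 6)
Z(K) = √K
M = 6*√6 ≈ 14.697
(M + R(-5 + 1))² = (6*√6 + 6)² = (6 + 6*√6)²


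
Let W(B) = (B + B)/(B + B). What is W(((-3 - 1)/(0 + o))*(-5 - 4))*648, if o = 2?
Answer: 648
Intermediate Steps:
W(B) = 1 (W(B) = (2*B)/((2*B)) = (2*B)*(1/(2*B)) = 1)
W(((-3 - 1)/(0 + o))*(-5 - 4))*648 = 1*648 = 648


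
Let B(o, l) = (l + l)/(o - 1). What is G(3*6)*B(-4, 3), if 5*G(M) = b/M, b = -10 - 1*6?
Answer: 16/75 ≈ 0.21333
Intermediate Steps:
b = -16 (b = -10 - 6 = -16)
B(o, l) = 2*l/(-1 + o) (B(o, l) = (2*l)/(-1 + o) = 2*l/(-1 + o))
G(M) = -16/(5*M) (G(M) = (-16/M)/5 = -16/(5*M))
G(3*6)*B(-4, 3) = (-16/(5*(3*6)))*(2*3/(-1 - 4)) = (-16/5/18)*(2*3/(-5)) = (-16/5*1/18)*(2*3*(-⅕)) = -8/45*(-6/5) = 16/75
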